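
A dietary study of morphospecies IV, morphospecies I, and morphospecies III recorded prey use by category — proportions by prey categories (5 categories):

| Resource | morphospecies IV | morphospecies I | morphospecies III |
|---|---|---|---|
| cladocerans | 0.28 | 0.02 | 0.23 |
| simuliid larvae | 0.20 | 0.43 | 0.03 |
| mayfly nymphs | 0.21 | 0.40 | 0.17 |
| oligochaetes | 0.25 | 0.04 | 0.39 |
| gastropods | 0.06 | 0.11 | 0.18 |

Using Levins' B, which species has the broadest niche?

morphospecies IV

Σp_IVᵢ² = 0.28² + 0.20² + 0.21² + 0.25² + 0.06² = 0.0784 + 0.0400 + 0.0441 + 0.0625 + 0.0036 = 0.2286
B_IV = 1 / 0.2286 = 4.3745
Σp_Iᵢ² = 0.02² + 0.43² + 0.40² + 0.04² + 0.11² = 0.0004 + 0.1849 + 0.1600 + 0.0016 + 0.0121 = 0.3590
B_I = 1 / 0.3590 = 2.7855
Σp_IIIᵢ² = 0.23² + 0.03² + 0.17² + 0.39² + 0.18² = 0.0529 + 0.0009 + 0.0289 + 0.1521 + 0.0324 = 0.2672
B_III = 1 / 0.2672 = 3.7425
Highest B → broadest niche (most generalist): morphospecies IV (B = 4.37).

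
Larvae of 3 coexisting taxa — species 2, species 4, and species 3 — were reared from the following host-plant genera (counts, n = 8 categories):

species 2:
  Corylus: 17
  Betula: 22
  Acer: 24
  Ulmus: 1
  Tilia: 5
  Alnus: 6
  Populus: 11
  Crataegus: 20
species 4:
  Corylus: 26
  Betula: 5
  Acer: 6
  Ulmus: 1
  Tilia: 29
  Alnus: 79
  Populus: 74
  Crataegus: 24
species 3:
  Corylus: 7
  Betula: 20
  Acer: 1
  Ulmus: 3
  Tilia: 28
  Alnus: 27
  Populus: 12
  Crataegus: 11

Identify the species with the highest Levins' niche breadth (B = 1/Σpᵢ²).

Proportions for species 2 (n=106): 17/106=0.1604, 22/106=0.2075, 24/106=0.2264, 1/106=0.0094, 5/106=0.0472, 6/106=0.0566, 11/106=0.1038, 20/106=0.1887
Proportions for species 4 (n=244): 26/244=0.1066, 5/244=0.0205, 6/244=0.0246, 1/244=0.0041, 29/244=0.1189, 79/244=0.3238, 74/244=0.3033, 24/244=0.0984
Proportions for species 3 (n=109): 7/109=0.0642, 20/109=0.1835, 1/109=0.0092, 3/109=0.0275, 28/109=0.2569, 27/109=0.2477, 12/109=0.1101, 11/109=0.1009
Σp_2ᵢ² = 0.1604² + 0.2075² + 0.2264² + 0.0094² + 0.0472² + 0.0566² + 0.1038² + 0.1887² = 0.025728 + 0.043056 + 0.051257 + 0.000088 + 0.002228 + 0.003204 + 0.010774 + 0.035608 = 0.171943
B_2 = 1 / 0.171943 = 5.8159
Σp_4ᵢ² = 0.1066² + 0.0205² + 0.0246² + 0.0041² + 0.1189² + 0.3238² + 0.3033² + 0.0984² = 0.011364 + 0.000420 + 0.000605 + 0.000017 + 0.014137 + 0.104846 + 0.091991 + 0.009683 = 0.233063
B_4 = 1 / 0.233063 = 4.2907
Σp_3ᵢ² = 0.0642² + 0.1835² + 0.0092² + 0.0275² + 0.2569² + 0.2477² + 0.1101² + 0.1009² = 0.004122 + 0.033672 + 0.000085 + 0.000756 + 0.065998 + 0.061355 + 0.012122 + 0.010181 = 0.188291
B_3 = 1 / 0.188291 = 5.3109
Highest B → broadest niche (most generalist): species 2 (B = 5.82).

species 2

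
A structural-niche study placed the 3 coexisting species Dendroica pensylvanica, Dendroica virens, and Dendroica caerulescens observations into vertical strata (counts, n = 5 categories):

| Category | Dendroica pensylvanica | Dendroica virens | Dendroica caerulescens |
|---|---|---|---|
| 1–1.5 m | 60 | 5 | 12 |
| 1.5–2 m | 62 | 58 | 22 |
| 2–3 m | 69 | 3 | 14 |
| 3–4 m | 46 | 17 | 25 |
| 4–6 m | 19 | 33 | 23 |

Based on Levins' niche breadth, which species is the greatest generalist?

Proportions for Dendroica pensylvanica (n=256): 60/256=0.2344, 62/256=0.2422, 69/256=0.2695, 46/256=0.1797, 19/256=0.0742
Proportions for Dendroica virens (n=116): 5/116=0.0431, 58/116=0.5000, 3/116=0.0259, 17/116=0.1466, 33/116=0.2845
Proportions for Dendroica caerulescens (n=96): 12/96=0.1250, 22/96=0.2292, 14/96=0.1458, 25/96=0.2604, 23/96=0.2396
Σp_pensᵢ² = 0.2344² + 0.2422² + 0.2695² + 0.1797² + 0.0742² = 0.054943 + 0.058661 + 0.072630 + 0.032292 + 0.005506 = 0.224032
B_pens = 1 / 0.224032 = 4.4636
Σp_vireᵢ² = 0.0431² + 0.5000² + 0.0259² + 0.1466² + 0.2845² = 0.001858 + 0.250000 + 0.000671 + 0.021492 + 0.080940 = 0.354961
B_vire = 1 / 0.354961 = 2.8172
Σp_caerᵢ² = 0.1250² + 0.2292² + 0.1458² + 0.2604² + 0.2396² = 0.015625 + 0.052533 + 0.021258 + 0.067808 + 0.057408 = 0.214632
B_caer = 1 / 0.214632 = 4.6591
Highest B → broadest niche (most generalist): Dendroica caerulescens (B = 4.66).

Dendroica caerulescens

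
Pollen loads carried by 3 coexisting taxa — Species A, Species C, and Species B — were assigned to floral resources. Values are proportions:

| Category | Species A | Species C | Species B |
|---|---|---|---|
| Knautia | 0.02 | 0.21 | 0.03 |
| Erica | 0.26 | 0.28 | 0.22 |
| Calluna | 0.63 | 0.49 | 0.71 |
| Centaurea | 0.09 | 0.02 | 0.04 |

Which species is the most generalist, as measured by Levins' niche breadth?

Species C

Σp_Aᵢ² = 0.02² + 0.26² + 0.63² + 0.09² = 0.0004 + 0.0676 + 0.3969 + 0.0081 = 0.4730
B_A = 1 / 0.4730 = 2.1142
Σp_Cᵢ² = 0.21² + 0.28² + 0.49² + 0.02² = 0.0441 + 0.0784 + 0.2401 + 0.0004 = 0.3630
B_C = 1 / 0.3630 = 2.7548
Σp_Bᵢ² = 0.03² + 0.22² + 0.71² + 0.04² = 0.0009 + 0.0484 + 0.5041 + 0.0016 = 0.5550
B_B = 1 / 0.5550 = 1.8018
Highest B → broadest niche (most generalist): Species C (B = 2.75).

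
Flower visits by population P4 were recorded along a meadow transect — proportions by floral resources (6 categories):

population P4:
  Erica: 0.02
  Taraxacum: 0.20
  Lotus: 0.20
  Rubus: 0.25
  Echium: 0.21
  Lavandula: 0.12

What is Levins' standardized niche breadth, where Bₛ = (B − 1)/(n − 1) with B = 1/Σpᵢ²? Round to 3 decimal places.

0.793

Σpᵢ² = 0.02² + 0.20² + 0.20² + 0.25² + 0.21² + 0.12² = 0.0004 + 0.0400 + 0.0400 + 0.0625 + 0.0441 + 0.0144 = 0.2014
B = 1 / 0.2014 = 4.96524
Bₛ = (B − 1)/(n − 1) = (4.96524 − 1)/(6 − 1) = 3.96524/5 = 0.79305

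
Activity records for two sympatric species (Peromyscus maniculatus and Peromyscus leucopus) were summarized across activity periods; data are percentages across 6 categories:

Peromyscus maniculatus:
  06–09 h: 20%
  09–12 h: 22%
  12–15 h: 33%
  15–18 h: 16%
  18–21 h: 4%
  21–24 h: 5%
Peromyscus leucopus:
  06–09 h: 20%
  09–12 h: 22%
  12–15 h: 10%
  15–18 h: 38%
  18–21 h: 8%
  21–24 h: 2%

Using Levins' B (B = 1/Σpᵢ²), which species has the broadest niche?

Peromyscus maniculatus

Convert percentages to proportions (divide by 100).
Σp_maniᵢ² = 0.20² + 0.22² + 0.33² + 0.16² + 0.04² + 0.05² = 0.0400 + 0.0484 + 0.1089 + 0.0256 + 0.0016 + 0.0025 = 0.2270
B_mani = 1 / 0.2270 = 4.4053
Σp_leucᵢ² = 0.20² + 0.22² + 0.10² + 0.38² + 0.08² + 0.02² = 0.0400 + 0.0484 + 0.0100 + 0.1444 + 0.0064 + 0.0004 = 0.2496
B_leuc = 1 / 0.2496 = 4.0064
Highest B → broadest niche (most generalist): Peromyscus maniculatus (B = 4.41).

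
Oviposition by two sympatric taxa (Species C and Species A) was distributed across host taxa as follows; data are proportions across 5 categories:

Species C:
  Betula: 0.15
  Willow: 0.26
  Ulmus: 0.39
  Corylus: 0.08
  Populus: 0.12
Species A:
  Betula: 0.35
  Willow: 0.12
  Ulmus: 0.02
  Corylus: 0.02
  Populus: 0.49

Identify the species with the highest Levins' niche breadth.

Species C

Σp_Cᵢ² = 0.15² + 0.26² + 0.39² + 0.08² + 0.12² = 0.0225 + 0.0676 + 0.1521 + 0.0064 + 0.0144 = 0.2630
B_C = 1 / 0.2630 = 3.8023
Σp_Aᵢ² = 0.35² + 0.12² + 0.02² + 0.02² + 0.49² = 0.1225 + 0.0144 + 0.0004 + 0.0004 + 0.2401 = 0.3778
B_A = 1 / 0.3778 = 2.6469
Highest B → broadest niche (most generalist): Species C (B = 3.80).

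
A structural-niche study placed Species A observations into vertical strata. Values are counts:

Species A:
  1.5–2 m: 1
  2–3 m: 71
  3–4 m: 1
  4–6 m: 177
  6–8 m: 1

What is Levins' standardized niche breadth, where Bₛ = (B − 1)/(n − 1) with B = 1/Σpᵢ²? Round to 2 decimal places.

0.18

Proportions for Species A (n=251): 1/251=0.0040, 71/251=0.2829, 1/251=0.0040, 177/251=0.7052, 1/251=0.0040
Σpᵢ² = 0.0040² + 0.2829² + 0.0040² + 0.7052² + 0.0040² = 0.000016 + 0.080032 + 0.000016 + 0.497307 + 0.000016 = 0.577387
B = 1 / 0.577387 = 1.7319
Bₛ = (B − 1)/(n − 1) = (1.7319 − 1)/(5 − 1) = 0.7319/4 = 0.1830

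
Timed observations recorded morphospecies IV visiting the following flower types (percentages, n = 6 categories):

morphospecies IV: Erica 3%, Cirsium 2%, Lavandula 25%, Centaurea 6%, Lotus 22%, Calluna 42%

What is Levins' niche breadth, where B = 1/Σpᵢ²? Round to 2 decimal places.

3.42

Convert percentages to proportions (divide by 100).
Σpᵢ² = 0.03² + 0.02² + 0.25² + 0.06² + 0.22² + 0.42² = 0.0009 + 0.0004 + 0.0625 + 0.0036 + 0.0484 + 0.1764 = 0.2922
B = 1 / 0.2922 = 3.4223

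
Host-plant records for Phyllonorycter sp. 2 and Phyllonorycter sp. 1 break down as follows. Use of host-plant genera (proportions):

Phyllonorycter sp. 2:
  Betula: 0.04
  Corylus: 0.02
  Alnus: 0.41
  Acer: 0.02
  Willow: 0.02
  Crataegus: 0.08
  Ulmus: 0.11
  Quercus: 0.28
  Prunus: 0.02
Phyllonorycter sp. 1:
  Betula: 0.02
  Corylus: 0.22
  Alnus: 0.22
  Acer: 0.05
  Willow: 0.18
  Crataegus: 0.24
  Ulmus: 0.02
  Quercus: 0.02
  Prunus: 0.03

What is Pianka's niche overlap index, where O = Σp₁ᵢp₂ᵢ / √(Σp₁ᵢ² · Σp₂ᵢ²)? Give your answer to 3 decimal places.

0.563

Σ p₁ᵢp₂ᵢ = 0.0008 + 0.0044 + 0.0902 + 0.0010 + 0.0036 + 0.0192 + 0.0022 + 0.0056 + 0.0006 = 0.1276
Σp_1ᵢ² = 0.04² + 0.02² + 0.41² + 0.02² + 0.02² + 0.08² + 0.11² + 0.28² + 0.02² = 0.0016 + 0.0004 + 0.1681 + 0.0004 + 0.0004 + 0.0064 + 0.0121 + 0.0784 + 0.0004 = 0.2682
Σp_2ᵢ² = 0.02² + 0.22² + 0.22² + 0.05² + 0.18² + 0.24² + 0.02² + 0.02² + 0.03² = 0.0004 + 0.0484 + 0.0484 + 0.0025 + 0.0324 + 0.0576 + 0.0004 + 0.0004 + 0.0009 = 0.1914
O = 0.1276 / √(0.2682 × 0.1914) = 0.1276 / 0.226569 = 0.56318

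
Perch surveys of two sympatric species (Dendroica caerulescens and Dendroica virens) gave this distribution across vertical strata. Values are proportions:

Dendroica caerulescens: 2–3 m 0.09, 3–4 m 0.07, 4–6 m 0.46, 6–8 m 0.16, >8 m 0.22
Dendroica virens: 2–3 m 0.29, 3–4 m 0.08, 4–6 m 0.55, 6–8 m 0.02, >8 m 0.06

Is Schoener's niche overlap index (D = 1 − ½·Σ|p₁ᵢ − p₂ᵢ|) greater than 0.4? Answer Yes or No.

Σ|p₁ᵢ − p₂ᵢ| = 0.20 + 0.01 + 0.09 + 0.14 + 0.16 = 0.60
D = 1 − ½ × 0.60 = 1 − 0.300 = 0.7000
D = 0.7000 > 0.4 → Yes.

Yes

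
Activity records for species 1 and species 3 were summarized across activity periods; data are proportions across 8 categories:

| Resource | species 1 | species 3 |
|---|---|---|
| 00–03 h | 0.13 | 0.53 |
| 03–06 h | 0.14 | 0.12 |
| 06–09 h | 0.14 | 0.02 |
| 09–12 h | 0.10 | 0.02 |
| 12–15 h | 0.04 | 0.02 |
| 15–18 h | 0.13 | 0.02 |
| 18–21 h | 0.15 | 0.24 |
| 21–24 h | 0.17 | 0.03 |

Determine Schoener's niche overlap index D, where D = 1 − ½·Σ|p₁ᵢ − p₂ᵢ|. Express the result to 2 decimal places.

Σ|p₁ᵢ − p₂ᵢ| = 0.40 + 0.02 + 0.12 + 0.08 + 0.02 + 0.11 + 0.09 + 0.14 = 0.98
D = 1 − ½ × 0.98 = 1 − 0.490 = 0.5100

0.51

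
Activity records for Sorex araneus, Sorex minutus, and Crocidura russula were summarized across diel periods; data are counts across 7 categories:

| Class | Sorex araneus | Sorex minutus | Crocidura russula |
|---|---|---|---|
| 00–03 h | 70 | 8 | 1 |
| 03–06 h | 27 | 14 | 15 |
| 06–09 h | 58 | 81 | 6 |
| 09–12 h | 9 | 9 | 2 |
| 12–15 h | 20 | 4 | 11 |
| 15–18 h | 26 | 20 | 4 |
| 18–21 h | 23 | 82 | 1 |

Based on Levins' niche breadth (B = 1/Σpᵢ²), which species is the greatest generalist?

Sorex araneus

Proportions for Sorex araneus (n=233): 70/233=0.3004, 27/233=0.1159, 58/233=0.2489, 9/233=0.0386, 20/233=0.0858, 26/233=0.1116, 23/233=0.0987
Proportions for Sorex minutus (n=218): 8/218=0.0367, 14/218=0.0642, 81/218=0.3716, 9/218=0.0413, 4/218=0.0183, 20/218=0.0917, 82/218=0.3761
Proportions for Crocidura russula (n=40): 1/40=0.0250, 15/40=0.3750, 6/40=0.1500, 2/40=0.0500, 11/40=0.2750, 4/40=0.1000, 1/40=0.0250
Σp_aranᵢ² = 0.3004² + 0.1159² + 0.2489² + 0.0386² + 0.0858² + 0.1116² + 0.0987² = 0.090240 + 0.013433 + 0.061951 + 0.001490 + 0.007362 + 0.012455 + 0.009742 = 0.196673
B_aran = 1 / 0.196673 = 5.0846
Σp_minuᵢ² = 0.0367² + 0.0642² + 0.3716² + 0.0413² + 0.0183² + 0.0917² + 0.3761² = 0.001347 + 0.004122 + 0.138087 + 0.001706 + 0.000335 + 0.008409 + 0.141451 = 0.295457
B_minu = 1 / 0.295457 = 3.3846
Σp_russᵢ² = 0.0250² + 0.3750² + 0.1500² + 0.0500² + 0.2750² + 0.1000² + 0.0250² = 0.000625 + 0.140625 + 0.022500 + 0.002500 + 0.075625 + 0.010000 + 0.000625 = 0.252500
B_russ = 1 / 0.252500 = 3.9604
Highest B → broadest niche (most generalist): Sorex araneus (B = 5.08).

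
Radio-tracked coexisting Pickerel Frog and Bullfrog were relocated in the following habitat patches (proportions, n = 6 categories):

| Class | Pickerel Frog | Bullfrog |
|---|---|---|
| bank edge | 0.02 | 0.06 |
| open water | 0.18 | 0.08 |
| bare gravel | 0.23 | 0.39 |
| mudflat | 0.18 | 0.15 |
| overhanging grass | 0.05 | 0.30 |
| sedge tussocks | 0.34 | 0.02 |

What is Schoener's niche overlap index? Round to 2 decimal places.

0.55

Σ|p₁ᵢ − p₂ᵢ| = 0.04 + 0.10 + 0.16 + 0.03 + 0.25 + 0.32 = 0.90
D = 1 − ½ × 0.90 = 1 − 0.450 = 0.5500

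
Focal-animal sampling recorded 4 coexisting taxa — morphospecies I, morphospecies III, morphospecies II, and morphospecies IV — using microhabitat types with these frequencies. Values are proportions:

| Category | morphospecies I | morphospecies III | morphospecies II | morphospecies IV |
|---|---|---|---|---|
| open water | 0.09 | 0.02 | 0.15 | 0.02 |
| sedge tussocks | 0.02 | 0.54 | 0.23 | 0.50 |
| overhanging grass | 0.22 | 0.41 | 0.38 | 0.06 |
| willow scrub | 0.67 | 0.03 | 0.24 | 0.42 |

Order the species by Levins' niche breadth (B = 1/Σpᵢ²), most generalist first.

Σp_Iᵢ² = 0.09² + 0.02² + 0.22² + 0.67² = 0.0081 + 0.0004 + 0.0484 + 0.4489 = 0.5058
B_I = 1 / 0.5058 = 1.9771
Σp_IIIᵢ² = 0.02² + 0.54² + 0.41² + 0.03² = 0.0004 + 0.2916 + 0.1681 + 0.0009 = 0.4610
B_III = 1 / 0.4610 = 2.1692
Σp_IIᵢ² = 0.15² + 0.23² + 0.38² + 0.24² = 0.0225 + 0.0529 + 0.1444 + 0.0576 = 0.2774
B_II = 1 / 0.2774 = 3.6049
Σp_IVᵢ² = 0.02² + 0.50² + 0.06² + 0.42² = 0.0004 + 0.2500 + 0.0036 + 0.1764 = 0.4304
B_IV = 1 / 0.4304 = 2.3234
Ranking by B (broadest → narrowest): morphospecies II (3.60) > morphospecies IV (2.32) > morphospecies III (2.17) > morphospecies I (1.98)

morphospecies II > morphospecies IV > morphospecies III > morphospecies I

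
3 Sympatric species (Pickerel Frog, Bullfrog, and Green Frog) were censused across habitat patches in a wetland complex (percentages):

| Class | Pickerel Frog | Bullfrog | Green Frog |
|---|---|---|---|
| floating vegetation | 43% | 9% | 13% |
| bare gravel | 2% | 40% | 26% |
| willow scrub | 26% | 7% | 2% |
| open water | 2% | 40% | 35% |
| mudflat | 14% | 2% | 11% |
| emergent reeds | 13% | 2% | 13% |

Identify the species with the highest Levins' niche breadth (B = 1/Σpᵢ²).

Green Frog

Convert percentages to proportions (divide by 100).
Σp_Pickᵢ² = 0.43² + 0.02² + 0.26² + 0.02² + 0.14² + 0.13² = 0.1849 + 0.0004 + 0.0676 + 0.0004 + 0.0196 + 0.0169 = 0.2898
B_Pick = 1 / 0.2898 = 3.4507
Σp_Bullᵢ² = 0.09² + 0.40² + 0.07² + 0.40² + 0.02² + 0.02² = 0.0081 + 0.1600 + 0.0049 + 0.1600 + 0.0004 + 0.0004 = 0.3338
B_Bull = 1 / 0.3338 = 2.9958
Σp_Greeᵢ² = 0.13² + 0.26² + 0.02² + 0.35² + 0.11² + 0.13² = 0.0169 + 0.0676 + 0.0004 + 0.1225 + 0.0121 + 0.0169 = 0.2364
B_Gree = 1 / 0.2364 = 4.2301
Highest B → broadest niche (most generalist): Green Frog (B = 4.23).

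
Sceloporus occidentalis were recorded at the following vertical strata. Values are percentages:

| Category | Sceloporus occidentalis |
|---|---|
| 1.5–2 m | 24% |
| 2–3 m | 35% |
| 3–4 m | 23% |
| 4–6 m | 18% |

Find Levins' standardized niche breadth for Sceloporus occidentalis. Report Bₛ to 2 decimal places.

Convert percentages to proportions (divide by 100).
Σpᵢ² = 0.24² + 0.35² + 0.23² + 0.18² = 0.0576 + 0.1225 + 0.0529 + 0.0324 = 0.2654
B = 1 / 0.2654 = 3.7679
Bₛ = (B − 1)/(n − 1) = (3.7679 − 1)/(4 − 1) = 2.7679/3 = 0.9226

0.92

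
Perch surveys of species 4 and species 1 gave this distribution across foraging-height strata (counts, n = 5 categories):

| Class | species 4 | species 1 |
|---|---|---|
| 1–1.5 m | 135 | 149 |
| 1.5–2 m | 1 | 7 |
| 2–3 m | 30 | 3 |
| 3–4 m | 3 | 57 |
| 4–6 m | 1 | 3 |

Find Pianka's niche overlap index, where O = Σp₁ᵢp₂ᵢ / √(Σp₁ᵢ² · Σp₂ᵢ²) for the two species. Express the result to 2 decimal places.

Proportions for species 4 (n=170): 135/170=0.7941, 1/170=0.0059, 30/170=0.1765, 3/170=0.0176, 1/170=0.0059
Proportions for species 1 (n=219): 149/219=0.6804, 7/219=0.0320, 3/219=0.0137, 57/219=0.2603, 3/219=0.0137
Σ p₁ᵢp₂ᵢ = 0.540306 + 0.000189 + 0.002418 + 0.004581 + 0.000081 = 0.547575
Σp_1ᵢ² = 0.7941² + 0.0059² + 0.1765² + 0.0176² + 0.0059² = 0.630595 + 0.000035 + 0.031152 + 0.000310 + 0.000035 = 0.662127
Σp_2ᵢ² = 0.6804² + 0.0320² + 0.0137² + 0.2603² + 0.0137² = 0.462944 + 0.001024 + 0.000188 + 0.067756 + 0.000188 = 0.532100
O = 0.547575 / √(0.662127 × 0.532100) = 0.547575 / 0.5935636 = 0.9225

0.92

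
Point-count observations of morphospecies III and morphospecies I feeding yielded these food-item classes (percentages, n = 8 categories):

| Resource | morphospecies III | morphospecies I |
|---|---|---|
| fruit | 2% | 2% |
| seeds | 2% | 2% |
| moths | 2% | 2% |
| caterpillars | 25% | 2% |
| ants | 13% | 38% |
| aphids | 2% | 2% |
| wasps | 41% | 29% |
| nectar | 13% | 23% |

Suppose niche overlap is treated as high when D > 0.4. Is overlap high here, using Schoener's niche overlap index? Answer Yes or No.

Yes

Convert percentages to proportions (divide by 100).
Σ|p₁ᵢ − p₂ᵢ| = 0.00 + 0.00 + 0.00 + 0.23 + 0.25 + 0.00 + 0.12 + 0.10 = 0.70
D = 1 − ½ × 0.70 = 1 − 0.350 = 0.6500
D = 0.6500 > 0.4 → Yes.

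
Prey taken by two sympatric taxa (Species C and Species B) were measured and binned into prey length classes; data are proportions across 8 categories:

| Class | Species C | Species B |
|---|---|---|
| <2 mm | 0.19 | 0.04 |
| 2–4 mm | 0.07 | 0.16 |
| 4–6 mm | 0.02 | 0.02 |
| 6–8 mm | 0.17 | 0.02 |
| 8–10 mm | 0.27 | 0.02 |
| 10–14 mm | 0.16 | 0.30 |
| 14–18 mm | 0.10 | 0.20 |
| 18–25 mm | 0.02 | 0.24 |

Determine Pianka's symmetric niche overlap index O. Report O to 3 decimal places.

0.512

Σ p₁ᵢp₂ᵢ = 0.0076 + 0.0112 + 0.0004 + 0.0034 + 0.0054 + 0.0480 + 0.0200 + 0.0048 = 0.1008
Σp_1ᵢ² = 0.19² + 0.07² + 0.02² + 0.17² + 0.27² + 0.16² + 0.10² + 0.02² = 0.0361 + 0.0049 + 0.0004 + 0.0289 + 0.0729 + 0.0256 + 0.0100 + 0.0004 = 0.1792
Σp_2ᵢ² = 0.04² + 0.16² + 0.02² + 0.02² + 0.02² + 0.30² + 0.20² + 0.24² = 0.0016 + 0.0256 + 0.0004 + 0.0004 + 0.0004 + 0.0900 + 0.0400 + 0.0576 = 0.2160
O = 0.1008 / √(0.1792 × 0.2160) = 0.1008 / 0.196741 = 0.51235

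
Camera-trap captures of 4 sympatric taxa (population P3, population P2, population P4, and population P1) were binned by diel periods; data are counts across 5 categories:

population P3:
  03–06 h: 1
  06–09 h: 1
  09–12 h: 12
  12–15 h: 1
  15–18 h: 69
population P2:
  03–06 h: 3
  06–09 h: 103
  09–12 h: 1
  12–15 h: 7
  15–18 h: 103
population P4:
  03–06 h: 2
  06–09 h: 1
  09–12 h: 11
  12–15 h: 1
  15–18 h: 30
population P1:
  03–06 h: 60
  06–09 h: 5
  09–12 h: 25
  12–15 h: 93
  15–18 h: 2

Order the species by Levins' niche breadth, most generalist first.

population P1 > population P2 > population P4 > population P3

Proportions for population P3 (n=84): 1/84=0.0119, 1/84=0.0119, 12/84=0.1429, 1/84=0.0119, 69/84=0.8214
Proportions for population P2 (n=217): 3/217=0.0138, 103/217=0.4747, 1/217=0.0046, 7/217=0.0323, 103/217=0.4747
Proportions for population P4 (n=45): 2/45=0.0444, 1/45=0.0222, 11/45=0.2444, 1/45=0.0222, 30/45=0.6667
Proportions for population P1 (n=185): 60/185=0.3243, 5/185=0.0270, 25/185=0.1351, 93/185=0.5027, 2/185=0.0108
Σp_P3ᵢ² = 0.0119² + 0.0119² + 0.1429² + 0.0119² + 0.8214² = 0.000142 + 0.000142 + 0.020420 + 0.000142 + 0.674698 = 0.695544
B_P3 = 1 / 0.695544 = 1.4377
Σp_P2ᵢ² = 0.0138² + 0.4747² + 0.0046² + 0.0323² + 0.4747² = 0.000190 + 0.225340 + 0.000021 + 0.001043 + 0.225340 = 0.451934
B_P2 = 1 / 0.451934 = 2.2127
Σp_P4ᵢ² = 0.0444² + 0.0222² + 0.2444² + 0.0222² + 0.6667² = 0.001971 + 0.000493 + 0.059731 + 0.000493 + 0.444489 = 0.507177
B_P4 = 1 / 0.507177 = 1.9717
Σp_P1ᵢ² = 0.3243² + 0.0270² + 0.1351² + 0.5027² + 0.0108² = 0.105170 + 0.000729 + 0.018252 + 0.252707 + 0.000117 = 0.376975
B_P1 = 1 / 0.376975 = 2.6527
Ranking by B (broadest → narrowest): population P1 (2.65) > population P2 (2.21) > population P4 (1.97) > population P3 (1.44)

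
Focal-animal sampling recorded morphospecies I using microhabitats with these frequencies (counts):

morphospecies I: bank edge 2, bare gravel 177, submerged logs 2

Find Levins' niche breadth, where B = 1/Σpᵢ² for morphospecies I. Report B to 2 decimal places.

1.05

Proportions for morphospecies I (n=181): 2/181=0.0110, 177/181=0.9779, 2/181=0.0110
Σpᵢ² = 0.0110² + 0.9779² + 0.0110² = 0.000121 + 0.956288 + 0.000121 = 0.956530
B = 1 / 0.956530 = 1.0454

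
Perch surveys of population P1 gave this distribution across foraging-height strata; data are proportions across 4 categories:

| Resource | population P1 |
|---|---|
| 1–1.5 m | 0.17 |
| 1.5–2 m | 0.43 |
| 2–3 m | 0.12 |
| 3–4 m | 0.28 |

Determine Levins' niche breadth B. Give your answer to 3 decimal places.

Σpᵢ² = 0.17² + 0.43² + 0.12² + 0.28² = 0.0289 + 0.1849 + 0.0144 + 0.0784 = 0.3066
B = 1 / 0.3066 = 3.26158

3.262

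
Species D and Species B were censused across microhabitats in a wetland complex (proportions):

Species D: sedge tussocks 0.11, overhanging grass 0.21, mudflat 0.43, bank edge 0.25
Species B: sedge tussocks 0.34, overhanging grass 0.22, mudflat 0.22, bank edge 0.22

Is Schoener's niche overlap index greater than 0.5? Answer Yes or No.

Σ|p₁ᵢ − p₂ᵢ| = 0.23 + 0.01 + 0.21 + 0.03 = 0.48
D = 1 − ½ × 0.48 = 1 − 0.240 = 0.7600
D = 0.7600 > 0.5 → Yes.

Yes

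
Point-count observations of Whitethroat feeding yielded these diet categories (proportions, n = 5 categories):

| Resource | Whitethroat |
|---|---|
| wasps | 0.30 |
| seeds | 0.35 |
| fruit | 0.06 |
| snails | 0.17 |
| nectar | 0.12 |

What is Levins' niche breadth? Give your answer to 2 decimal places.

3.86

Σpᵢ² = 0.30² + 0.35² + 0.06² + 0.17² + 0.12² = 0.0900 + 0.1225 + 0.0036 + 0.0289 + 0.0144 = 0.2594
B = 1 / 0.2594 = 3.8551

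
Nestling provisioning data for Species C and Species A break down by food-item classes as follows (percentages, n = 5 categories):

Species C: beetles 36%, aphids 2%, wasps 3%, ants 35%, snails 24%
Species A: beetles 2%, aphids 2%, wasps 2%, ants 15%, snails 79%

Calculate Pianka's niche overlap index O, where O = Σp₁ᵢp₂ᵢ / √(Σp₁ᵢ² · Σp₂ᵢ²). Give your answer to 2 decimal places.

Convert percentages to proportions (divide by 100).
Σ p₁ᵢp₂ᵢ = 0.0072 + 0.0004 + 0.0006 + 0.0525 + 0.1896 = 0.2503
Σp_1ᵢ² = 0.36² + 0.02² + 0.03² + 0.35² + 0.24² = 0.1296 + 0.0004 + 0.0009 + 0.1225 + 0.0576 = 0.3110
Σp_2ᵢ² = 0.02² + 0.02² + 0.02² + 0.15² + 0.79² = 0.0004 + 0.0004 + 0.0004 + 0.0225 + 0.6241 = 0.6478
O = 0.2503 / √(0.3110 × 0.6478) = 0.2503 / 0.44885 = 0.5576

0.56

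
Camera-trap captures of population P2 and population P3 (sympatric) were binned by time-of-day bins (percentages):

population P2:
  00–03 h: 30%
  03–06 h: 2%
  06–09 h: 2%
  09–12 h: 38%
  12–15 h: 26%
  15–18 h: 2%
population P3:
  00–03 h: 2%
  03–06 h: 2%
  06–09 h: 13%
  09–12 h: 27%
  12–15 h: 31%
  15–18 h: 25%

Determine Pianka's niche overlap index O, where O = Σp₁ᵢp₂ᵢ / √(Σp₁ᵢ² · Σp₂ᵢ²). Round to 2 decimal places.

0.72

Convert percentages to proportions (divide by 100).
Σ p₁ᵢp₂ᵢ = 0.0060 + 0.0004 + 0.0026 + 0.1026 + 0.0806 + 0.0050 = 0.1972
Σp_1ᵢ² = 0.30² + 0.02² + 0.02² + 0.38² + 0.26² + 0.02² = 0.0900 + 0.0004 + 0.0004 + 0.1444 + 0.0676 + 0.0004 = 0.3032
Σp_2ᵢ² = 0.02² + 0.02² + 0.13² + 0.27² + 0.31² + 0.25² = 0.0004 + 0.0004 + 0.0169 + 0.0729 + 0.0961 + 0.0625 = 0.2492
O = 0.1972 / √(0.3032 × 0.2492) = 0.1972 / 0.27488 = 0.7174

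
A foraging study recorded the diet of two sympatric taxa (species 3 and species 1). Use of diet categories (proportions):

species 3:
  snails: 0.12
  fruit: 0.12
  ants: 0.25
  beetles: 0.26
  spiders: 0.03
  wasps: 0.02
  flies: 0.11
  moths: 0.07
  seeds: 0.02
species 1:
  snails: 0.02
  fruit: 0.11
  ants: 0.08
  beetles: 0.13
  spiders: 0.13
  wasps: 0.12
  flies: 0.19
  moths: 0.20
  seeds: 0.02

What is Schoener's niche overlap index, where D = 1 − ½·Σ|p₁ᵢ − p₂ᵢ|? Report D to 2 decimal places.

Σ|p₁ᵢ − p₂ᵢ| = 0.10 + 0.01 + 0.17 + 0.13 + 0.10 + 0.10 + 0.08 + 0.13 + 0.00 = 0.82
D = 1 − ½ × 0.82 = 1 − 0.410 = 0.5900

0.59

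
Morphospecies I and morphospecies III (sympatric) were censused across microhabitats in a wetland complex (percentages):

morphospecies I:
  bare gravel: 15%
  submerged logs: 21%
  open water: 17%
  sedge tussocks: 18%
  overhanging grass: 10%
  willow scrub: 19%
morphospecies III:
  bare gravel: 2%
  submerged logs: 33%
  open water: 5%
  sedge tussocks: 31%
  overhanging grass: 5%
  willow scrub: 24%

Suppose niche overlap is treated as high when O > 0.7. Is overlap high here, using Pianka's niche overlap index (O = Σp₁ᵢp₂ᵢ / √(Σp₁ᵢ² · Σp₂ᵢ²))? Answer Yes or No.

Yes

Convert percentages to proportions (divide by 100).
Σ p₁ᵢp₂ᵢ = 0.0030 + 0.0693 + 0.0085 + 0.0558 + 0.0050 + 0.0456 = 0.1872
Σp_1ᵢ² = 0.15² + 0.21² + 0.17² + 0.18² + 0.10² + 0.19² = 0.0225 + 0.0441 + 0.0289 + 0.0324 + 0.0100 + 0.0361 = 0.1740
Σp_2ᵢ² = 0.02² + 0.33² + 0.05² + 0.31² + 0.05² + 0.24² = 0.0004 + 0.1089 + 0.0025 + 0.0961 + 0.0025 + 0.0576 = 0.2680
O = 0.1872 / √(0.1740 × 0.2680) = 0.1872 / 0.21594 = 0.8669
O = 0.8669 > 0.7 → Yes.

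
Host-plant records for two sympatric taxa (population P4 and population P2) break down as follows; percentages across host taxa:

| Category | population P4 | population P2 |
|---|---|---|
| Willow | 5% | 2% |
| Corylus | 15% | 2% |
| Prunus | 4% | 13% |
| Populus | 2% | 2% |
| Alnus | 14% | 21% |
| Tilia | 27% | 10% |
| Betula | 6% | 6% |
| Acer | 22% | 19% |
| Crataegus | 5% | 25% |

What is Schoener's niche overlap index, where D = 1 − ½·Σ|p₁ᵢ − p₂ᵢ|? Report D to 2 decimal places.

Convert percentages to proportions (divide by 100).
Σ|p₁ᵢ − p₂ᵢ| = 0.03 + 0.13 + 0.09 + 0.00 + 0.07 + 0.17 + 0.00 + 0.03 + 0.20 = 0.72
D = 1 − ½ × 0.72 = 1 − 0.360 = 0.6400

0.64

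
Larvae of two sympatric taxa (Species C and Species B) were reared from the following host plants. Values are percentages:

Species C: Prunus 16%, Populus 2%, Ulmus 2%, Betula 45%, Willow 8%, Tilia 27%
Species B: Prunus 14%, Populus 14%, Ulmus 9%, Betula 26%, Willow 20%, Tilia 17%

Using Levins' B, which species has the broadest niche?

Convert percentages to proportions (divide by 100).
Σp_Cᵢ² = 0.16² + 0.02² + 0.02² + 0.45² + 0.08² + 0.27² = 0.0256 + 0.0004 + 0.0004 + 0.2025 + 0.0064 + 0.0729 = 0.3082
B_C = 1 / 0.3082 = 3.2446
Σp_Bᵢ² = 0.14² + 0.14² + 0.09² + 0.26² + 0.20² + 0.17² = 0.0196 + 0.0196 + 0.0081 + 0.0676 + 0.0400 + 0.0289 = 0.1838
B_B = 1 / 0.1838 = 5.4407
Highest B → broadest niche (most generalist): Species B (B = 5.44).

Species B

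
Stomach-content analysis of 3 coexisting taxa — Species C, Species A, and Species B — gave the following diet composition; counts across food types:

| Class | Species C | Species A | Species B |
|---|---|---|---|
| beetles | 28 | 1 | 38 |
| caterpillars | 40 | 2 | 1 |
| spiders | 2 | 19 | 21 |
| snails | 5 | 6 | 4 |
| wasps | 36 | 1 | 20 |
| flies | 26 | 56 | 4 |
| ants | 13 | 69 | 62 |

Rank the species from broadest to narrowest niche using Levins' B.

Proportions for Species C (n=150): 28/150=0.1867, 40/150=0.2667, 2/150=0.0133, 5/150=0.0333, 36/150=0.2400, 26/150=0.1733, 13/150=0.0867
Proportions for Species A (n=154): 1/154=0.0065, 2/154=0.0130, 19/154=0.1234, 6/154=0.0390, 1/154=0.0065, 56/154=0.3636, 69/154=0.4481
Proportions for Species B (n=150): 38/150=0.2533, 1/150=0.0067, 21/150=0.1400, 4/150=0.0267, 20/150=0.1333, 4/150=0.0267, 62/150=0.4133
Σp_Cᵢ² = 0.1867² + 0.2667² + 0.0133² + 0.0333² + 0.2400² + 0.1733² + 0.0867² = 0.034857 + 0.071129 + 0.000177 + 0.001109 + 0.057600 + 0.030033 + 0.007517 = 0.202422
B_C = 1 / 0.202422 = 4.9402
Σp_Aᵢ² = 0.0065² + 0.0130² + 0.1234² + 0.0390² + 0.0065² + 0.3636² + 0.4481² = 0.000042 + 0.000169 + 0.015228 + 0.001521 + 0.000042 + 0.132205 + 0.200794 = 0.350001
B_A = 1 / 0.350001 = 2.8571
Σp_Bᵢ² = 0.2533² + 0.0067² + 0.1400² + 0.0267² + 0.1333² + 0.0267² + 0.4133² = 0.064161 + 0.000045 + 0.019600 + 0.000713 + 0.017769 + 0.000713 + 0.170817 = 0.273818
B_B = 1 / 0.273818 = 3.6521
Ranking by B (broadest → narrowest): Species C (4.94) > Species B (3.65) > Species A (2.86)

Species C > Species B > Species A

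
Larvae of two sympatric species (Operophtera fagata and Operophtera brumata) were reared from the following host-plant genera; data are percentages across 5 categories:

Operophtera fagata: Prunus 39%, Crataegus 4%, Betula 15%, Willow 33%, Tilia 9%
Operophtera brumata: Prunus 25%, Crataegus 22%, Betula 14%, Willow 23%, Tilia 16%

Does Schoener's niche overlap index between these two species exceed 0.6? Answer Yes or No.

Yes

Convert percentages to proportions (divide by 100).
Σ|p₁ᵢ − p₂ᵢ| = 0.14 + 0.18 + 0.01 + 0.10 + 0.07 = 0.50
D = 1 − ½ × 0.50 = 1 − 0.250 = 0.7500
D = 0.7500 > 0.6 → Yes.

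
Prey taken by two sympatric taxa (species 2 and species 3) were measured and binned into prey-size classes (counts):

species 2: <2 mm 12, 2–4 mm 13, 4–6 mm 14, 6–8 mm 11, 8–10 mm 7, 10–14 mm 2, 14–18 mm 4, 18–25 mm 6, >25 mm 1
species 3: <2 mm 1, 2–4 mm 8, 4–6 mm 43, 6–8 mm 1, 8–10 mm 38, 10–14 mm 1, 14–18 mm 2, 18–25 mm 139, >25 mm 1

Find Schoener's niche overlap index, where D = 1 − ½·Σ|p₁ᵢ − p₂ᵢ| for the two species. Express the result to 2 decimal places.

0.43

Proportions for species 2 (n=70): 12/70=0.1714, 13/70=0.1857, 14/70=0.2000, 11/70=0.1571, 7/70=0.1000, 2/70=0.0286, 4/70=0.0571, 6/70=0.0857, 1/70=0.0143
Proportions for species 3 (n=234): 1/234=0.0043, 8/234=0.0342, 43/234=0.1838, 1/234=0.0043, 38/234=0.1624, 1/234=0.0043, 2/234=0.0085, 139/234=0.5940, 1/234=0.0043
Σ|p₁ᵢ − p₂ᵢ| = 0.1671 + 0.1515 + 0.0162 + 0.1528 + 0.0624 + 0.0243 + 0.0486 + 0.5083 + 0.0100 = 1.1412
D = 1 − ½ × 1.1412 = 1 − 0.57060 = 0.42940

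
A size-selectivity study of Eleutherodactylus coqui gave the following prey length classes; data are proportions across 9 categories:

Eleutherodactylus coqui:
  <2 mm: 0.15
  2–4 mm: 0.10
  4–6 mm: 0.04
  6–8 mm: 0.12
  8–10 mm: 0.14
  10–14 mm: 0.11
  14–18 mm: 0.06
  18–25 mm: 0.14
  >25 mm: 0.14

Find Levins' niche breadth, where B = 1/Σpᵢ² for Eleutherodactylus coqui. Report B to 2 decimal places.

8.13

Σpᵢ² = 0.15² + 0.10² + 0.04² + 0.12² + 0.14² + 0.11² + 0.06² + 0.14² + 0.14² = 0.0225 + 0.0100 + 0.0016 + 0.0144 + 0.0196 + 0.0121 + 0.0036 + 0.0196 + 0.0196 = 0.1230
B = 1 / 0.1230 = 8.1301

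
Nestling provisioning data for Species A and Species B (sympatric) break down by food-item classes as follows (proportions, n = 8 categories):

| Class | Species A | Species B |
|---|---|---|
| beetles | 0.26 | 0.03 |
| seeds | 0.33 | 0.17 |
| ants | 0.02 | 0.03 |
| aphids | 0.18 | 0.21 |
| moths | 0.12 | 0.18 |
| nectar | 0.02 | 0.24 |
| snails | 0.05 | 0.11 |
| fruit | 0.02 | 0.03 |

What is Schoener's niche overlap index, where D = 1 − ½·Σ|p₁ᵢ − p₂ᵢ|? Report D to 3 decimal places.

0.610

Σ|p₁ᵢ − p₂ᵢ| = 0.23 + 0.16 + 0.01 + 0.03 + 0.06 + 0.22 + 0.06 + 0.01 = 0.78
D = 1 − ½ × 0.78 = 1 − 0.390 = 0.61000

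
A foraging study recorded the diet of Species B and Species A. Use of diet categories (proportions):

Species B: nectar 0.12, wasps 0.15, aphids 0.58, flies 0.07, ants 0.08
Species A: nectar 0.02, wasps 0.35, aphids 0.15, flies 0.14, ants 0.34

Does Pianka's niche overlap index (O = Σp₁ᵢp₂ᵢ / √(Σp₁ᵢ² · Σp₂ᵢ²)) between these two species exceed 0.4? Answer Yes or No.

Yes

Σ p₁ᵢp₂ᵢ = 0.0024 + 0.0525 + 0.0870 + 0.0098 + 0.0272 = 0.1789
Σp_1ᵢ² = 0.12² + 0.15² + 0.58² + 0.07² + 0.08² = 0.0144 + 0.0225 + 0.3364 + 0.0049 + 0.0064 = 0.3846
Σp_2ᵢ² = 0.02² + 0.35² + 0.15² + 0.14² + 0.34² = 0.0004 + 0.1225 + 0.0225 + 0.0196 + 0.1156 = 0.2806
O = 0.1789 / √(0.3846 × 0.2806) = 0.1789 / 0.32851 = 0.5446
O = 0.5446 > 0.4 → Yes.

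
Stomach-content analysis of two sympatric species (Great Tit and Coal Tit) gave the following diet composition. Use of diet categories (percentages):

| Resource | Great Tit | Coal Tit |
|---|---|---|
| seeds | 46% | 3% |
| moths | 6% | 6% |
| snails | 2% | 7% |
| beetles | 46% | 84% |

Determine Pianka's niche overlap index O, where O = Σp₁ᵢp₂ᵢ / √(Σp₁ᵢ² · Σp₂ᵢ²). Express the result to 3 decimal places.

Convert percentages to proportions (divide by 100).
Σ p₁ᵢp₂ᵢ = 0.0138 + 0.0036 + 0.0014 + 0.3864 = 0.4052
Σp_1ᵢ² = 0.46² + 0.06² + 0.02² + 0.46² = 0.2116 + 0.0036 + 0.0004 + 0.2116 = 0.4272
Σp_2ᵢ² = 0.03² + 0.06² + 0.07² + 0.84² = 0.0009 + 0.0036 + 0.0049 + 0.7056 = 0.7150
O = 0.4052 / √(0.4272 × 0.7150) = 0.4052 / 0.552674 = 0.73316

0.733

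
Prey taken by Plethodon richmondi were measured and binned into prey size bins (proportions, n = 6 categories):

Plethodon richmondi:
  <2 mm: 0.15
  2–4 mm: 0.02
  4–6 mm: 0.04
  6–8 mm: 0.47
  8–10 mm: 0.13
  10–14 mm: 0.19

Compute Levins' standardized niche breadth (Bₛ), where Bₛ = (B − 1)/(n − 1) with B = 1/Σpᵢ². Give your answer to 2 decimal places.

Σpᵢ² = 0.15² + 0.02² + 0.04² + 0.47² + 0.13² + 0.19² = 0.0225 + 0.0004 + 0.0016 + 0.2209 + 0.0169 + 0.0361 = 0.2984
B = 1 / 0.2984 = 3.3512
Bₛ = (B − 1)/(n − 1) = (3.3512 − 1)/(6 − 1) = 2.3512/5 = 0.4702

0.47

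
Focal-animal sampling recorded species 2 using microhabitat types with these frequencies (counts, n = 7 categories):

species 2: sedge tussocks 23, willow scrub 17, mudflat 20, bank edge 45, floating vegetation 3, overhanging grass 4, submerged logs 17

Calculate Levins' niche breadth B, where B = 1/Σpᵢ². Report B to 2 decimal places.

4.68

Proportions for species 2 (n=129): 23/129=0.1783, 17/129=0.1318, 20/129=0.1550, 45/129=0.3488, 3/129=0.0233, 4/129=0.0310, 17/129=0.1318
Σpᵢ² = 0.1783² + 0.1318² + 0.1550² + 0.3488² + 0.0233² + 0.0310² + 0.1318² = 0.031791 + 0.017371 + 0.024025 + 0.121661 + 0.000543 + 0.000961 + 0.017371 = 0.213723
B = 1 / 0.213723 = 4.6790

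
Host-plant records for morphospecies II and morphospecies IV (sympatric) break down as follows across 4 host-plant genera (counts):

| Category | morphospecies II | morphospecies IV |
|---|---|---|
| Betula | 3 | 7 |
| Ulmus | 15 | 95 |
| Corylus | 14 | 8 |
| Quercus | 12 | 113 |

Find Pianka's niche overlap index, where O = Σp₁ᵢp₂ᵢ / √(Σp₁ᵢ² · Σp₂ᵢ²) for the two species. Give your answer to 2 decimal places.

0.82

Proportions for morphospecies II (n=44): 3/44=0.0682, 15/44=0.3409, 14/44=0.3182, 12/44=0.2727
Proportions for morphospecies IV (n=223): 7/223=0.0314, 95/223=0.4260, 8/223=0.0359, 113/223=0.5067
Σ p₁ᵢp₂ᵢ = 0.002141 + 0.145223 + 0.011423 + 0.138177 = 0.296964
Σp_1ᵢ² = 0.0682² + 0.3409² + 0.3182² + 0.2727² = 0.004651 + 0.116213 + 0.101251 + 0.074365 = 0.296480
Σp_2ᵢ² = 0.0314² + 0.4260² + 0.0359² + 0.5067² = 0.000986 + 0.181476 + 0.001289 + 0.256745 = 0.440496
O = 0.296964 / √(0.296480 × 0.440496) = 0.296964 / 0.3613838 = 0.8217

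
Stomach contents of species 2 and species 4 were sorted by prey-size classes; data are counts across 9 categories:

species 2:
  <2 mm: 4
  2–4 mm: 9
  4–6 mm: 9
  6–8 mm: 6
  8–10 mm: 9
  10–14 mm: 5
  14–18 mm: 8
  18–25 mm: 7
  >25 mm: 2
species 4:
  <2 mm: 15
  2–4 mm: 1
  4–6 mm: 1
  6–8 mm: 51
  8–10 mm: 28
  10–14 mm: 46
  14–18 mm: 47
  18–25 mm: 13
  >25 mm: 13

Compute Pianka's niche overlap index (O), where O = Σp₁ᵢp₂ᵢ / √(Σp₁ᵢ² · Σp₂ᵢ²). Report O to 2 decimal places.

0.71

Proportions for species 2 (n=59): 4/59=0.0678, 9/59=0.1525, 9/59=0.1525, 6/59=0.1017, 9/59=0.1525, 5/59=0.0847, 8/59=0.1356, 7/59=0.1186, 2/59=0.0339
Proportions for species 4 (n=215): 15/215=0.0698, 1/215=0.0047, 1/215=0.0047, 51/215=0.2372, 28/215=0.1302, 46/215=0.2140, 47/215=0.2186, 13/215=0.0605, 13/215=0.0605
Σ p₁ᵢp₂ᵢ = 0.004732 + 0.000717 + 0.000717 + 0.024123 + 0.019856 + 0.018126 + 0.029642 + 0.007175 + 0.002051 = 0.107139
Σp_1ᵢ² = 0.0678² + 0.1525² + 0.1525² + 0.1017² + 0.1525² + 0.0847² + 0.1356² + 0.1186² + 0.0339² = 0.004597 + 0.023256 + 0.023256 + 0.010343 + 0.023256 + 0.007174 + 0.018387 + 0.014066 + 0.001149 = 0.125484
Σp_2ᵢ² = 0.0698² + 0.0047² + 0.0047² + 0.2372² + 0.1302² + 0.2140² + 0.2186² + 0.0605² + 0.0605² = 0.004872 + 0.000022 + 0.000022 + 0.056264 + 0.016952 + 0.045796 + 0.047786 + 0.003660 + 0.003660 = 0.179034
O = 0.107139 / √(0.125484 × 0.179034) = 0.107139 / 0.1498863 = 0.7148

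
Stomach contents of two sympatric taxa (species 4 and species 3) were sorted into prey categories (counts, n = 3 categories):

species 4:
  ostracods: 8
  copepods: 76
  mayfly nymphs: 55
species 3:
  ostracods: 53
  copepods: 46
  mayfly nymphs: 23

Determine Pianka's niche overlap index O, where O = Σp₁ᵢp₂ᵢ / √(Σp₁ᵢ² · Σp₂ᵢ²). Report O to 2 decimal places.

Proportions for species 4 (n=139): 8/139=0.0576, 76/139=0.5468, 55/139=0.3957
Proportions for species 3 (n=122): 53/122=0.4344, 46/122=0.3770, 23/122=0.1885
Σ p₁ᵢp₂ᵢ = 0.025021 + 0.206144 + 0.074589 = 0.305754
Σp_1ᵢ² = 0.0576² + 0.5468² + 0.3957² = 0.003318 + 0.298990 + 0.156578 = 0.458886
Σp_2ᵢ² = 0.4344² + 0.3770² + 0.1885² = 0.188703 + 0.142129 + 0.035532 = 0.366364
O = 0.305754 / √(0.458886 × 0.366364) = 0.305754 / 0.4100235 = 0.7457

0.75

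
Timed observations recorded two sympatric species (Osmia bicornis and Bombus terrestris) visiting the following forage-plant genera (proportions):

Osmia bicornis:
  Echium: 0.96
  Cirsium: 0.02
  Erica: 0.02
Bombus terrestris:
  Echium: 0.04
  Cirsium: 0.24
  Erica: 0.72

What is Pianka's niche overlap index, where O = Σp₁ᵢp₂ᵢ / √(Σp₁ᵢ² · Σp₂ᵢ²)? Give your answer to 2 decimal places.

0.08

Σ p₁ᵢp₂ᵢ = 0.0384 + 0.0048 + 0.0144 = 0.0576
Σp_1ᵢ² = 0.96² + 0.02² + 0.02² = 0.9216 + 0.0004 + 0.0004 = 0.9224
Σp_2ᵢ² = 0.04² + 0.24² + 0.72² = 0.0016 + 0.0576 + 0.5184 = 0.5776
O = 0.0576 / √(0.9224 × 0.5776) = 0.0576 / 0.72992 = 0.0789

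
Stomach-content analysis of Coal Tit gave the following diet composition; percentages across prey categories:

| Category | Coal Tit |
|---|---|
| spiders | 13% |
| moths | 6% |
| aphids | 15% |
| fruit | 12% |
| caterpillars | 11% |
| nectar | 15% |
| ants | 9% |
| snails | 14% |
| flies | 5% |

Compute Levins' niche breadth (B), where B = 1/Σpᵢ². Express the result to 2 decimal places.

8.18

Convert percentages to proportions (divide by 100).
Σpᵢ² = 0.13² + 0.06² + 0.15² + 0.12² + 0.11² + 0.15² + 0.09² + 0.14² + 0.05² = 0.0169 + 0.0036 + 0.0225 + 0.0144 + 0.0121 + 0.0225 + 0.0081 + 0.0196 + 0.0025 = 0.1222
B = 1 / 0.1222 = 8.1833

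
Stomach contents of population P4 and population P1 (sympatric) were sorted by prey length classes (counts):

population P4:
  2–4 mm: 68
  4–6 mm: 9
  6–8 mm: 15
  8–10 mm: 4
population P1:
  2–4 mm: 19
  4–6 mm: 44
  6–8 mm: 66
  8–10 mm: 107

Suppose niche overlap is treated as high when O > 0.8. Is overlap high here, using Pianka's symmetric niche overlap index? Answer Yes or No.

Proportions for population P4 (n=96): 68/96=0.7083, 9/96=0.0938, 15/96=0.1563, 4/96=0.0417
Proportions for population P1 (n=236): 19/236=0.0805, 44/236=0.1864, 66/236=0.2797, 107/236=0.4534
Σ p₁ᵢp₂ᵢ = 0.057018 + 0.017484 + 0.043717 + 0.018907 = 0.137126
Σp_1ᵢ² = 0.7083² + 0.0938² + 0.1563² + 0.0417² = 0.501689 + 0.008798 + 0.024430 + 0.001739 = 0.536656
Σp_2ᵢ² = 0.0805² + 0.1864² + 0.2797² + 0.4534² = 0.006480 + 0.034745 + 0.078232 + 0.205572 = 0.325029
O = 0.137126 / √(0.536656 × 0.325029) = 0.137126 / 0.4176467 = 0.3283
O = 0.3283 < 0.8 → No.

No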